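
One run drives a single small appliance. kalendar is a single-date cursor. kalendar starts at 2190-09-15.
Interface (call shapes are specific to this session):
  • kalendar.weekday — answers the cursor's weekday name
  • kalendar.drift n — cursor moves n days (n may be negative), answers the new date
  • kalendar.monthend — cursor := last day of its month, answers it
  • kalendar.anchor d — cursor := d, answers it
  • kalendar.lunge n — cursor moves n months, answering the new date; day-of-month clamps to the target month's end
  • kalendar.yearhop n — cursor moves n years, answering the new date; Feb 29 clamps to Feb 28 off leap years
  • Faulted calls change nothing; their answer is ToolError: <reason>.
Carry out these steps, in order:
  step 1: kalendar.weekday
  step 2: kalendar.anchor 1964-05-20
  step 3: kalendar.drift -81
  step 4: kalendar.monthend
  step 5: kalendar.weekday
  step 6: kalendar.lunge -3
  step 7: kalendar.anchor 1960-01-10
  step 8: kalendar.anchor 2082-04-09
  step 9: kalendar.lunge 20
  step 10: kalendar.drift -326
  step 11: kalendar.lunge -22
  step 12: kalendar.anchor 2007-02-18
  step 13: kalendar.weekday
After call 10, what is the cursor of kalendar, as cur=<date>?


Answer: cur=2083-01-17

Derivation:
→ kalendar.weekday()
← Wednesday
→ kalendar.anchor(d='1964-05-20')
← 1964-05-20
→ kalendar.drift(n='-81')
← 1964-02-29
→ kalendar.monthend()
← 1964-02-29
→ kalendar.weekday()
← Saturday
→ kalendar.lunge(n='-3')
← 1963-11-29
→ kalendar.anchor(d='1960-01-10')
← 1960-01-10
→ kalendar.anchor(d='2082-04-09')
← 2082-04-09
→ kalendar.lunge(n='20')
← 2083-12-09
→ kalendar.drift(n='-326')
← 2083-01-17
→ kalendar.lunge(n='-22')
← 2081-03-17
→ kalendar.anchor(d='2007-02-18')
← 2007-02-18
→ kalendar.weekday()
← Sunday


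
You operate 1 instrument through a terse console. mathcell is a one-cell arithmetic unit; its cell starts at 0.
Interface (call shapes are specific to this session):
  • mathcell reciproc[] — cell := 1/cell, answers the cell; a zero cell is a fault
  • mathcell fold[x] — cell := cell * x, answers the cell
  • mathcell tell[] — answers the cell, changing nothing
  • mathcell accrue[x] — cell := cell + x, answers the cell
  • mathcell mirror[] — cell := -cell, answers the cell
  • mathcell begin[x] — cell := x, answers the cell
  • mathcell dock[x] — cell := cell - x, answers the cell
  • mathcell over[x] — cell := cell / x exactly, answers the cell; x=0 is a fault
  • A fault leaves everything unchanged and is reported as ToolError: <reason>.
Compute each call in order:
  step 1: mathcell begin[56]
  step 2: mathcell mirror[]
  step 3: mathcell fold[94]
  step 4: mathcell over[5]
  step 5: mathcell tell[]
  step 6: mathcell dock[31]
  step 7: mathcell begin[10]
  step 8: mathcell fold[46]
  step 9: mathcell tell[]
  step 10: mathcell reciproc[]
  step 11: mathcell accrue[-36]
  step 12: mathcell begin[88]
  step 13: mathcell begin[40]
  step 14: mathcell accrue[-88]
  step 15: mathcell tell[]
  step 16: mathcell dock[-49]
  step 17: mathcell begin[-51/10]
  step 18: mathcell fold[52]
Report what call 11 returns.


-- 1. mathcell begin(x→56) == 56
-- 2. mathcell mirror() == -56
-- 3. mathcell fold(x→94) == -5264
-- 4. mathcell over(x→5) == -5264/5
-- 5. mathcell tell() == -5264/5
-- 6. mathcell dock(x→31) == -5419/5
-- 7. mathcell begin(x→10) == 10
-- 8. mathcell fold(x→46) == 460
-- 9. mathcell tell() == 460
-- 10. mathcell reciproc() == 1/460
-- 11. mathcell accrue(x→-36) == -16559/460
-- 12. mathcell begin(x→88) == 88
-- 13. mathcell begin(x→40) == 40
-- 14. mathcell accrue(x→-88) == -48
-- 15. mathcell tell() == -48
-- 16. mathcell dock(x→-49) == 1
-- 17. mathcell begin(x→-51/10) == -51/10
-- 18. mathcell fold(x→52) == -1326/5

Answer: -16559/460


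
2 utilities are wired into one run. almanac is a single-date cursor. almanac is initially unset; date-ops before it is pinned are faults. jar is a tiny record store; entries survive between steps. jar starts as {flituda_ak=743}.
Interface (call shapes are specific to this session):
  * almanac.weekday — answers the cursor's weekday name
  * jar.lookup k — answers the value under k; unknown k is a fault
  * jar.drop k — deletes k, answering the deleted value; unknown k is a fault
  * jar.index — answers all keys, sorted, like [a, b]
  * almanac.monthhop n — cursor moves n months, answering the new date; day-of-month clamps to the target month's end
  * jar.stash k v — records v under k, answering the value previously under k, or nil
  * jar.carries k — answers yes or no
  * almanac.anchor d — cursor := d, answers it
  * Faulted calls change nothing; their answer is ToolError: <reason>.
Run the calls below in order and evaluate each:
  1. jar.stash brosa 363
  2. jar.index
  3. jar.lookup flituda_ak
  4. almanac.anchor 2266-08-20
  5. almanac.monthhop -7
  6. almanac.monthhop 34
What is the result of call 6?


Answer: 2268-11-20

Derivation:
Act: stash[k→brosa; v→363]
Obs: nil
Act: index[]
Obs: [brosa, flituda_ak]
Act: lookup[k→flituda_ak]
Obs: 743
Act: anchor[d→2266-08-20]
Obs: 2266-08-20
Act: monthhop[n→-7]
Obs: 2266-01-20
Act: monthhop[n→34]
Obs: 2268-11-20


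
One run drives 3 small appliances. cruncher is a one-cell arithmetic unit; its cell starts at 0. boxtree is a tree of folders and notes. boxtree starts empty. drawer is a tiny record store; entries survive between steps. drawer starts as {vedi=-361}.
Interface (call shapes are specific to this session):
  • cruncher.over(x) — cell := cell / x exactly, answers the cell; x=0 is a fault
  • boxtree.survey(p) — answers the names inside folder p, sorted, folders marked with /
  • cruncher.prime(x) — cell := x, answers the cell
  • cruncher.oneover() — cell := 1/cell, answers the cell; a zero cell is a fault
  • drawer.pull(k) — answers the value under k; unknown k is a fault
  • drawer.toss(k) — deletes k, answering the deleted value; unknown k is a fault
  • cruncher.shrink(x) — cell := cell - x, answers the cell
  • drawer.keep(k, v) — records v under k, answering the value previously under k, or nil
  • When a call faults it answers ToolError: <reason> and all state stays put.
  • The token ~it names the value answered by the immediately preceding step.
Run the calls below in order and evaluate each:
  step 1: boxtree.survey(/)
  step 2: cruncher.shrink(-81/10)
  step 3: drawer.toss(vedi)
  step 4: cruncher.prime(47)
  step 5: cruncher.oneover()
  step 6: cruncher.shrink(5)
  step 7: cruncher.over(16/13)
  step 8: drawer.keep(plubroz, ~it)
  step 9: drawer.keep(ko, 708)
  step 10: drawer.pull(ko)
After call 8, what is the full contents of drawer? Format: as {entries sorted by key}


Answer: {plubroz=-1521/376}

Derivation:
→ boxtree.survey(p=/)
← []
→ cruncher.shrink(x=-81/10)
← 81/10
→ drawer.toss(k=vedi)
← -361
→ cruncher.prime(x=47)
← 47
→ cruncher.oneover()
← 1/47
→ cruncher.shrink(x=5)
← -234/47
→ cruncher.over(x=16/13)
← -1521/376
→ drawer.keep(k=plubroz, v=~it)
← nil
→ drawer.keep(k=ko, v=708)
← nil
→ drawer.pull(k=ko)
← 708


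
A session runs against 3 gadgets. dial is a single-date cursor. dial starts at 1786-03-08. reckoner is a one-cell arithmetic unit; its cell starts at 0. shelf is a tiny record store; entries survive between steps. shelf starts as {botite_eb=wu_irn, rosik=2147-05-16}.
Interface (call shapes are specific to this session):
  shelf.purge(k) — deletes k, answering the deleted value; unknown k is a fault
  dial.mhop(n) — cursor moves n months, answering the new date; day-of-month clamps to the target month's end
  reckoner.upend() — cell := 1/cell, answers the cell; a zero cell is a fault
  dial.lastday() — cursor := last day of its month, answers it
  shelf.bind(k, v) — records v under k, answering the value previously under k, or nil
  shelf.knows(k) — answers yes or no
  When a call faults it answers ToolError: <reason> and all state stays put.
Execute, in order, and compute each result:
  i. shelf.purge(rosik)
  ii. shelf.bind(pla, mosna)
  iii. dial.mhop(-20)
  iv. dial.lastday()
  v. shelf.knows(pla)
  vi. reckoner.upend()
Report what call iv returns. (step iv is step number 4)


Using shelf.purge passing k→rosik, and observe 2147-05-16.
Next I call shelf.bind passing k→pla, v→mosna, and get nil.
Invoking dial.mhop passing n→-20, and observe 1784-07-08.
Next I call dial.lastday(), which returns 1784-07-31.
Now I run shelf.knows passing k→pla, — result: yes.
I try reckoner.upend(), which returns ToolError: reciprocal of zero.

Answer: 1784-07-31


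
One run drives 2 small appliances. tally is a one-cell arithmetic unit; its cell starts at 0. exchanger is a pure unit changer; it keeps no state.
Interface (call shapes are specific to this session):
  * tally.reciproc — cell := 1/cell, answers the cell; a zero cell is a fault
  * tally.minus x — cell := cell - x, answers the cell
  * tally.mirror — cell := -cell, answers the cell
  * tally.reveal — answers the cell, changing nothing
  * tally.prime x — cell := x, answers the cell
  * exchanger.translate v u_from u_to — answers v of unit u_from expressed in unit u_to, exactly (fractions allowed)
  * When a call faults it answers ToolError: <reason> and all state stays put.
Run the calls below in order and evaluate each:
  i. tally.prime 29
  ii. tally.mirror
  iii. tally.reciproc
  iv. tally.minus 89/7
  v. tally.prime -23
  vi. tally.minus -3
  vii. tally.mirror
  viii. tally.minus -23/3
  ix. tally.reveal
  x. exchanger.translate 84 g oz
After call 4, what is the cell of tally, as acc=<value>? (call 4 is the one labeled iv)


CALL tally.prime[x=29]
RET  29
CALL tally.mirror[]
RET  -29
CALL tally.reciproc[]
RET  -1/29
CALL tally.minus[x=89/7]
RET  -2588/203
CALL tally.prime[x=-23]
RET  -23
CALL tally.minus[x=-3]
RET  -20
CALL tally.mirror[]
RET  20
CALL tally.minus[x=-23/3]
RET  83/3
CALL tally.reveal[]
RET  83/3
CALL exchanger.translate[v=84; u_from=g; u_to=oz]
RET  19200000/6479891

Answer: acc=-2588/203


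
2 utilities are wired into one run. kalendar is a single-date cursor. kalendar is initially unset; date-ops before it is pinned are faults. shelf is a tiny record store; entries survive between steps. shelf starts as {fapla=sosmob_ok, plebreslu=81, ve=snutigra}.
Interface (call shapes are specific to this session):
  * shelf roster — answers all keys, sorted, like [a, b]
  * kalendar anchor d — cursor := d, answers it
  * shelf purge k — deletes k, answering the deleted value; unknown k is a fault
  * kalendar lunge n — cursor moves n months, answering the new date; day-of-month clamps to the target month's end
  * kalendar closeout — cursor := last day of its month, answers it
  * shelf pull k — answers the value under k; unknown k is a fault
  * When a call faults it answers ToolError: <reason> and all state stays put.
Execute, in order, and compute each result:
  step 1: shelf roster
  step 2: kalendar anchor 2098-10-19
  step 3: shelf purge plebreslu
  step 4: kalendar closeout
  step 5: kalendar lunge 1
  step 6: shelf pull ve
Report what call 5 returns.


CALL shelf roster[]
RET  [fapla, plebreslu, ve]
CALL kalendar anchor[d: 2098-10-19]
RET  2098-10-19
CALL shelf purge[k: plebreslu]
RET  81
CALL kalendar closeout[]
RET  2098-10-31
CALL kalendar lunge[n: 1]
RET  2098-11-30
CALL shelf pull[k: ve]
RET  snutigra

Answer: 2098-11-30


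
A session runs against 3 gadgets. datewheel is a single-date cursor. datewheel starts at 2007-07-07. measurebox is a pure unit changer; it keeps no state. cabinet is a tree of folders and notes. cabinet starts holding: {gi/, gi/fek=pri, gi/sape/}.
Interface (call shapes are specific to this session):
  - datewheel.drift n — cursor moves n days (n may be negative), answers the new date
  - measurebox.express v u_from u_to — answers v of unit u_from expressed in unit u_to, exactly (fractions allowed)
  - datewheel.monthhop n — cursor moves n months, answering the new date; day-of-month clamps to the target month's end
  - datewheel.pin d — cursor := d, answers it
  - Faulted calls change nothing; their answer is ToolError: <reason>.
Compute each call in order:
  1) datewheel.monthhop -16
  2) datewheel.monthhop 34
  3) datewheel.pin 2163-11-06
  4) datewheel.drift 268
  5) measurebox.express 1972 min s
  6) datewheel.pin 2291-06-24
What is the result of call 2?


Do: monthhop[n: -16]
See: 2006-03-07
Do: monthhop[n: 34]
See: 2009-01-07
Do: pin[d: 2163-11-06]
See: 2163-11-06
Do: drift[n: 268]
See: 2164-07-31
Do: express[v: 1972; u_from: min; u_to: s]
See: 118320
Do: pin[d: 2291-06-24]
See: 2291-06-24

Answer: 2009-01-07


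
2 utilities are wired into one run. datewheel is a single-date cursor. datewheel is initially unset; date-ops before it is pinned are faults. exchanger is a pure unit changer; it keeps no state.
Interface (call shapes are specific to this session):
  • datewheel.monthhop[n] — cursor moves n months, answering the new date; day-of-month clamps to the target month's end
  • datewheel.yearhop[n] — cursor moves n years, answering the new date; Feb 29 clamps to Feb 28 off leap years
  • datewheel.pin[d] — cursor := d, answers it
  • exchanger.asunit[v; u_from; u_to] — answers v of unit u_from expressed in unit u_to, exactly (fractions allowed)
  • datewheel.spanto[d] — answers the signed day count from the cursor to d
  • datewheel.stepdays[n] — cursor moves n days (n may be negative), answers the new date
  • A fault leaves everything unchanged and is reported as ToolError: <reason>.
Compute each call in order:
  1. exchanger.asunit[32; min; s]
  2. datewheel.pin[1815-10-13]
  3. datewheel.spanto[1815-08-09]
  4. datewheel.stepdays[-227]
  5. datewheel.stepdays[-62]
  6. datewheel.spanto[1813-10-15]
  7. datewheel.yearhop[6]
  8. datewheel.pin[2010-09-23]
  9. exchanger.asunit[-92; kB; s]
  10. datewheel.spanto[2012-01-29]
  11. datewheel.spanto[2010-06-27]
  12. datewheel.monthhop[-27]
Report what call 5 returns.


$ exchanger.asunit 32 min s
[out] 1920
$ datewheel.pin 1815-10-13
[out] 1815-10-13
$ datewheel.spanto 1815-08-09
[out] -65
$ datewheel.stepdays -227
[out] 1815-02-28
$ datewheel.stepdays -62
[out] 1814-12-28
$ datewheel.spanto 1813-10-15
[out] -439
$ datewheel.yearhop 6
[out] 1820-12-28
$ datewheel.pin 2010-09-23
[out] 2010-09-23
$ exchanger.asunit -92 kB s
[out] ToolError: incompatible units
$ datewheel.spanto 2012-01-29
[out] 493
$ datewheel.spanto 2010-06-27
[out] -88
$ datewheel.monthhop -27
[out] 2008-06-23

Answer: 1814-12-28


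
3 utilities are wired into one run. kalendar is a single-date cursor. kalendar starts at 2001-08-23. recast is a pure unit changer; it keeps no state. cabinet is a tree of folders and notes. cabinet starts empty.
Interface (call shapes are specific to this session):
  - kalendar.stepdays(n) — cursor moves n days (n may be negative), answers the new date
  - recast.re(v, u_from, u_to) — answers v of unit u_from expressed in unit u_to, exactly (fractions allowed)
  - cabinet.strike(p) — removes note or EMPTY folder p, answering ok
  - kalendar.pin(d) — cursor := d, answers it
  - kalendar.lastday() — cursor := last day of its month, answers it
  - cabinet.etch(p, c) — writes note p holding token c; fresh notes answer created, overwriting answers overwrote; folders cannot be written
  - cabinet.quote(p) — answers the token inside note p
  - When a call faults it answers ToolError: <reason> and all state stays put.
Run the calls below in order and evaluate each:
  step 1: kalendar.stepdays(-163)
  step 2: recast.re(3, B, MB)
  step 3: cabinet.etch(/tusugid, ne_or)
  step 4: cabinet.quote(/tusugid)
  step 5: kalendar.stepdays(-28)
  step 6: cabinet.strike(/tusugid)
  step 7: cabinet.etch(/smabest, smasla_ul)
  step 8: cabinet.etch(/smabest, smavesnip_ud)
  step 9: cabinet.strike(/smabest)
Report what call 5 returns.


~$ kalendar.stepdays n: -163
= 2001-03-13
~$ recast.re v: 3 u_from: B u_to: MB
= 3/1000000
~$ cabinet.etch p: /tusugid c: ne_or
= created
~$ cabinet.quote p: /tusugid
= ne_or
~$ kalendar.stepdays n: -28
= 2001-02-13
~$ cabinet.strike p: /tusugid
= ok
~$ cabinet.etch p: /smabest c: smasla_ul
= created
~$ cabinet.etch p: /smabest c: smavesnip_ud
= overwrote
~$ cabinet.strike p: /smabest
= ok

Answer: 2001-02-13


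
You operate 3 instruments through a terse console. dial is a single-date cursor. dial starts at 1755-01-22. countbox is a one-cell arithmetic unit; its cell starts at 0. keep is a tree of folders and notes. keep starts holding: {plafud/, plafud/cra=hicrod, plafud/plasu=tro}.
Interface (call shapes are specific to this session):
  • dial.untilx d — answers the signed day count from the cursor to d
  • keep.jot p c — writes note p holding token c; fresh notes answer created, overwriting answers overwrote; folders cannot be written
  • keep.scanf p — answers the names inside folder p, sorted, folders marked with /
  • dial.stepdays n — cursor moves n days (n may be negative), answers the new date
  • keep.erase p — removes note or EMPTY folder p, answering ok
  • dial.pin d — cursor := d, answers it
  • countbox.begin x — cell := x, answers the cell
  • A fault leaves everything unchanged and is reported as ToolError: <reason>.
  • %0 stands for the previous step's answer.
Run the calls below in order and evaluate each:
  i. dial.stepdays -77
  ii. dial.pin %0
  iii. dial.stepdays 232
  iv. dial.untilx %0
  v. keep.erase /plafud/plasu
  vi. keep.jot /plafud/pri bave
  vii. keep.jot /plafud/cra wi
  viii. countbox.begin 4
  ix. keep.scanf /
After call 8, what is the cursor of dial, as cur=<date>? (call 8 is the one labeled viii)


Answer: cur=1755-06-26

Derivation:
% dial.stepdays -77
  1754-11-06
% dial.pin %0
  1754-11-06
% dial.stepdays 232
  1755-06-26
% dial.untilx %0
  0
% keep.erase /plafud/plasu
  ok
% keep.jot /plafud/pri bave
  created
% keep.jot /plafud/cra wi
  overwrote
% countbox.begin 4
  4
% keep.scanf /
  [plafud/]


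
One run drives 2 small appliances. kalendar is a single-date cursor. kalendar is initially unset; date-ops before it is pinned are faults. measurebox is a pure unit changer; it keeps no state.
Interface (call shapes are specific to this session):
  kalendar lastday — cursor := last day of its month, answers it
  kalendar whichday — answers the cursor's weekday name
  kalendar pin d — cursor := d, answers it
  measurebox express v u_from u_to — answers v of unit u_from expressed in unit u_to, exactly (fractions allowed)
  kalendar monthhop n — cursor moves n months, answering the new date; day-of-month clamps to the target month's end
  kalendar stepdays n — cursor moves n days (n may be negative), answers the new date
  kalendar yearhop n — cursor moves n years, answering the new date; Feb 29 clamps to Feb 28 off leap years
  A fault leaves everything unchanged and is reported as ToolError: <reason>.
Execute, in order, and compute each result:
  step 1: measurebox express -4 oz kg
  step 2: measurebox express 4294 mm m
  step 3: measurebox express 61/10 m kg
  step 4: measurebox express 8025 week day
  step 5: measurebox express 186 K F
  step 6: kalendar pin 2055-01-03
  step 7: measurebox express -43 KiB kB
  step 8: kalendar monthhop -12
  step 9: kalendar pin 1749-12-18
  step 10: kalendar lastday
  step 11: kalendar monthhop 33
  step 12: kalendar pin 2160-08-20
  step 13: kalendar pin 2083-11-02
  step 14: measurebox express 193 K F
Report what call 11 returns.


Answer: 1752-09-30

Derivation:
[in] measurebox express v: -4 u_from: oz u_to: kg
:: -45359237/400000000
[in] measurebox express v: 4294 u_from: mm u_to: m
:: 2147/500
[in] measurebox express v: 61/10 u_from: m u_to: kg
:: ToolError: incompatible units
[in] measurebox express v: 8025 u_from: week u_to: day
:: 56175
[in] measurebox express v: 186 u_from: K u_to: F
:: -12487/100
[in] kalendar pin d: 2055-01-03
:: 2055-01-03
[in] measurebox express v: -43 u_from: KiB u_to: kB
:: -5504/125
[in] kalendar monthhop n: -12
:: 2054-01-03
[in] kalendar pin d: 1749-12-18
:: 1749-12-18
[in] kalendar lastday
:: 1749-12-31
[in] kalendar monthhop n: 33
:: 1752-09-30
[in] kalendar pin d: 2160-08-20
:: 2160-08-20
[in] kalendar pin d: 2083-11-02
:: 2083-11-02
[in] measurebox express v: 193 u_from: K u_to: F
:: -11227/100


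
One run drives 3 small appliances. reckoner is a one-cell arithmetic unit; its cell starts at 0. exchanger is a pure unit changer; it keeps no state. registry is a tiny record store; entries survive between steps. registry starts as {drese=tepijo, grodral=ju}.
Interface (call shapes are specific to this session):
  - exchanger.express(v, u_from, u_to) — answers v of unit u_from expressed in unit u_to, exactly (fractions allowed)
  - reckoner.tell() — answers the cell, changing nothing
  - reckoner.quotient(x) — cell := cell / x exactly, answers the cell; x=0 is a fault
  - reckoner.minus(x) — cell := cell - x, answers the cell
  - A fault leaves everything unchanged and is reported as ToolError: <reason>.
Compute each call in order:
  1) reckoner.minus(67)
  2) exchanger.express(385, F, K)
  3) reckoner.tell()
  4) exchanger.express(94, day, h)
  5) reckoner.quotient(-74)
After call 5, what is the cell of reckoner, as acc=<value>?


Answer: acc=67/74

Derivation:
→ reckoner.minus(x='67')
← -67
→ exchanger.express(v='385', u_from='F', u_to='K')
← 84467/180
→ reckoner.tell()
← -67
→ exchanger.express(v='94', u_from='day', u_to='h')
← 2256
→ reckoner.quotient(x='-74')
← 67/74


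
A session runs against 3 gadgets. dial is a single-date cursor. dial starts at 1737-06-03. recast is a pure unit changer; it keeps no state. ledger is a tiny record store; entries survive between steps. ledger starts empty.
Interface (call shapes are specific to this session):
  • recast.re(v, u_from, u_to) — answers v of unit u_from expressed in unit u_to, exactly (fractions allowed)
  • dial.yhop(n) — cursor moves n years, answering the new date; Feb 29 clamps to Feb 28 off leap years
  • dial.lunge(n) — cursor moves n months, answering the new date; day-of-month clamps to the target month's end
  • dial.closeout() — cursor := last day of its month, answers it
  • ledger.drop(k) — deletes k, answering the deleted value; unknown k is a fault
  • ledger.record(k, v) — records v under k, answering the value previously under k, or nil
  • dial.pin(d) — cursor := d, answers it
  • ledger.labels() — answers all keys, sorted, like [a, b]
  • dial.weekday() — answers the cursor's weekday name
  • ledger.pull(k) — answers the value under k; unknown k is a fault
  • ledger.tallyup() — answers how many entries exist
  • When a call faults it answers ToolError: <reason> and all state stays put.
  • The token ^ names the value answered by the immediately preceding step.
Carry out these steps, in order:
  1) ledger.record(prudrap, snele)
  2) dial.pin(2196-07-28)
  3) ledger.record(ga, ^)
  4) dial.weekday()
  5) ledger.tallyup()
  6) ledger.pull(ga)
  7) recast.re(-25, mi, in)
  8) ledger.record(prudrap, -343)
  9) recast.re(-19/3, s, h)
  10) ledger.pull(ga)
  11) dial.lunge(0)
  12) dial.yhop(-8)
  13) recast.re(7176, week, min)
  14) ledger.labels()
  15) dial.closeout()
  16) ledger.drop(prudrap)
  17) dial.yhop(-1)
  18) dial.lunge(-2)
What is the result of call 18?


Act: ledger.record[prudrap; snele]
Obs: nil
Act: dial.pin[2196-07-28]
Obs: 2196-07-28
Act: ledger.record[ga; ^]
Obs: nil
Act: dial.weekday[]
Obs: Thursday
Act: ledger.tallyup[]
Obs: 2
Act: ledger.pull[ga]
Obs: 2196-07-28
Act: recast.re[-25; mi; in]
Obs: -1584000
Act: ledger.record[prudrap; -343]
Obs: snele
Act: recast.re[-19/3; s; h]
Obs: -19/10800
Act: ledger.pull[ga]
Obs: 2196-07-28
Act: dial.lunge[0]
Obs: 2196-07-28
Act: dial.yhop[-8]
Obs: 2188-07-28
Act: recast.re[7176; week; min]
Obs: 72334080
Act: ledger.labels[]
Obs: [ga, prudrap]
Act: dial.closeout[]
Obs: 2188-07-31
Act: ledger.drop[prudrap]
Obs: -343
Act: dial.yhop[-1]
Obs: 2187-07-31
Act: dial.lunge[-2]
Obs: 2187-05-31

Answer: 2187-05-31


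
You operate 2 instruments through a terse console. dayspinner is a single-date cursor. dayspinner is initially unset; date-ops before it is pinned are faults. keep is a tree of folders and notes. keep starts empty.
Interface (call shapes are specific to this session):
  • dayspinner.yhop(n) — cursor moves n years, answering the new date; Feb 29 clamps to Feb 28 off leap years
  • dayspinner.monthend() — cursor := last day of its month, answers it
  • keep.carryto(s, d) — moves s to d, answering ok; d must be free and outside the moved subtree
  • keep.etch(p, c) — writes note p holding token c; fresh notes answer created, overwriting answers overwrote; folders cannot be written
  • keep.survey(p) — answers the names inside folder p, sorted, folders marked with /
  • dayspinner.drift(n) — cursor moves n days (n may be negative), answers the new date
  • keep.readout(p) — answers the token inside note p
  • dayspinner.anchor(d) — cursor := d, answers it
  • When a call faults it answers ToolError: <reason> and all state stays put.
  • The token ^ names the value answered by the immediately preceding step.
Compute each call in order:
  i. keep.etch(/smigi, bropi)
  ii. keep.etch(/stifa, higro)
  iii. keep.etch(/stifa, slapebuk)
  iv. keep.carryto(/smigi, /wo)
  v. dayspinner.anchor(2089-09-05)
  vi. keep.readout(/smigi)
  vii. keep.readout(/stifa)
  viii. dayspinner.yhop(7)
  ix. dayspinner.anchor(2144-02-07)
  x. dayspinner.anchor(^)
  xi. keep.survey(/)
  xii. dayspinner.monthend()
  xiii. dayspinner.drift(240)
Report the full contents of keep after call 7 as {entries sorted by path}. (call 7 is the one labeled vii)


Answer: {stifa=slapebuk, wo=bropi}

Derivation:
Then keep.etch(/smigi, bropi), and see created.
I run keep.etch(/stifa, higro), — result: created.
I run keep.etch(/stifa, slapebuk), and observe overwrote.
Next I call keep.carryto(/smigi, /wo): ok.
I invoke dayspinner.anchor(2089-09-05), which returns 2089-09-05.
Now I run keep.readout(/smigi), and see ToolError: not found.
Then keep.readout(/stifa), and see slapebuk.
Next I call dayspinner.yhop(7), and observe 2096-09-05.
I run dayspinner.anchor(2144-02-07), and get 2144-02-07.
I use dayspinner.anchor(^), and see 2144-02-07.
I run keep.survey(/): [stifa, wo].
Next I call dayspinner.monthend(), yielding 2144-02-29.
Using dayspinner.drift(240), → 2144-10-26.


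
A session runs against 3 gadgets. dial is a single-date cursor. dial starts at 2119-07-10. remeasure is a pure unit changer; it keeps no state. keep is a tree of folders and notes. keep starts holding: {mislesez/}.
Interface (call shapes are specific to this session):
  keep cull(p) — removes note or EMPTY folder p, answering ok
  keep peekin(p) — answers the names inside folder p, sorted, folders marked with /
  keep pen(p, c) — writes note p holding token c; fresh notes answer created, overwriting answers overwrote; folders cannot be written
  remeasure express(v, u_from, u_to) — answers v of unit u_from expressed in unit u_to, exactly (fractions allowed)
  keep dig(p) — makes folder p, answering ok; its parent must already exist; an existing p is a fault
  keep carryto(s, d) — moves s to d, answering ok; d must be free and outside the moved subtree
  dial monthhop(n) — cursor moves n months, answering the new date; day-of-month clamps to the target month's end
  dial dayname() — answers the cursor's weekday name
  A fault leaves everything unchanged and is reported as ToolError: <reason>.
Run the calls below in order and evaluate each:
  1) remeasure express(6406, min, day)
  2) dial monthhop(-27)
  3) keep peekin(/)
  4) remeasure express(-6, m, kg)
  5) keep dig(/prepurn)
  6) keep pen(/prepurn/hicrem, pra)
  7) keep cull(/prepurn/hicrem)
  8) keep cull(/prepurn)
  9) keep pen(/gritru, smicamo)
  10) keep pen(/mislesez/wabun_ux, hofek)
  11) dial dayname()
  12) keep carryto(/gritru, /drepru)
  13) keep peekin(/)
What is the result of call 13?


Answer: [drepru, mislesez/]

Derivation:
> remeasure express v=6406 u_from=min u_to=day
:: 3203/720
> dial monthhop n=-27
:: 2117-04-10
> keep peekin p=/
:: [mislesez/]
> remeasure express v=-6 u_from=m u_to=kg
:: ToolError: incompatible units
> keep dig p=/prepurn
:: ok
> keep pen p=/prepurn/hicrem c=pra
:: created
> keep cull p=/prepurn/hicrem
:: ok
> keep cull p=/prepurn
:: ok
> keep pen p=/gritru c=smicamo
:: created
> keep pen p=/mislesez/wabun_ux c=hofek
:: created
> dial dayname
:: Saturday
> keep carryto s=/gritru d=/drepru
:: ok
> keep peekin p=/
:: [drepru, mislesez/]


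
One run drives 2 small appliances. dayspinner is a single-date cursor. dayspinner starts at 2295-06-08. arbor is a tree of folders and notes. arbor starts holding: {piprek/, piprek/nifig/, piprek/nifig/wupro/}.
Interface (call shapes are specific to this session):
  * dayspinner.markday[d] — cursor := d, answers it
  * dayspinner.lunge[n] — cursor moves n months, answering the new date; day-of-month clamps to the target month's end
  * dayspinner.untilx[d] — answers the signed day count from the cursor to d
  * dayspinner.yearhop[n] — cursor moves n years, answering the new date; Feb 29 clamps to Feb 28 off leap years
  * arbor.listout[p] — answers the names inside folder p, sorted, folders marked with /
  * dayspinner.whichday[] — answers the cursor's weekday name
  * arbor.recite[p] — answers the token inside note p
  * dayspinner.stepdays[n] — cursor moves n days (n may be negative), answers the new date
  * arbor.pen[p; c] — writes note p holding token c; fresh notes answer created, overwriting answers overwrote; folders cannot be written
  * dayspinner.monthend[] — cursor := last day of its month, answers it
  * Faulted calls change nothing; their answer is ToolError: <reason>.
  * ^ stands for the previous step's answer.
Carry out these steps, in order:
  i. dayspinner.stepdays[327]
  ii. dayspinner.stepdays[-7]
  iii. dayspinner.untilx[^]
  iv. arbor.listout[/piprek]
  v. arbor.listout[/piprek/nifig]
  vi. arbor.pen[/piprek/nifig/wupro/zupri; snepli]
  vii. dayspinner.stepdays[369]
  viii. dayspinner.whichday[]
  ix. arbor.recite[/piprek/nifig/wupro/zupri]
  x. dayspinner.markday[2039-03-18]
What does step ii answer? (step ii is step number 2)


Step: dayspinner.stepdays[n→327]
Result: 2296-04-30
Step: dayspinner.stepdays[n→-7]
Result: 2296-04-23
Step: dayspinner.untilx[d→^]
Result: 0
Step: arbor.listout[p→/piprek]
Result: [nifig/]
Step: arbor.listout[p→/piprek/nifig]
Result: [wupro/]
Step: arbor.pen[p→/piprek/nifig/wupro/zupri; c→snepli]
Result: created
Step: dayspinner.stepdays[n→369]
Result: 2297-04-27
Step: dayspinner.whichday[]
Result: Tuesday
Step: arbor.recite[p→/piprek/nifig/wupro/zupri]
Result: snepli
Step: dayspinner.markday[d→2039-03-18]
Result: 2039-03-18

Answer: 2296-04-23


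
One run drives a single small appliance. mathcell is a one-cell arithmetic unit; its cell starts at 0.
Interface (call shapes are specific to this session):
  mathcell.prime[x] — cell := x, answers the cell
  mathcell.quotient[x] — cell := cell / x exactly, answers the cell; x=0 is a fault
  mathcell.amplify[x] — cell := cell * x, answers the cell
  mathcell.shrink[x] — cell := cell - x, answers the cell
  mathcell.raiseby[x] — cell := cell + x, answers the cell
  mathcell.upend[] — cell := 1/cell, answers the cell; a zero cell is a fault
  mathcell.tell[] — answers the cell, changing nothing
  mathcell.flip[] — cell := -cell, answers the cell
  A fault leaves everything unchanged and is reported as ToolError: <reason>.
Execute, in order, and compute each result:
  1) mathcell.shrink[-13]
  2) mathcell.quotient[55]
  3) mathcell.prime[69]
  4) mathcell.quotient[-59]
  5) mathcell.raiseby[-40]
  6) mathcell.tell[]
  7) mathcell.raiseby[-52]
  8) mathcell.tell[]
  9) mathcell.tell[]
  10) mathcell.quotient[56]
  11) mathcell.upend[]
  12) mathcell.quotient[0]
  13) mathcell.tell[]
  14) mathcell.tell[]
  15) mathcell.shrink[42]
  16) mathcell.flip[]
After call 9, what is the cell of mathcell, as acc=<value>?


$ mathcell.shrink x='-13'
:: 13
$ mathcell.quotient x='55'
:: 13/55
$ mathcell.prime x='69'
:: 69
$ mathcell.quotient x='-59'
:: -69/59
$ mathcell.raiseby x='-40'
:: -2429/59
$ mathcell.tell
:: -2429/59
$ mathcell.raiseby x='-52'
:: -5497/59
$ mathcell.tell
:: -5497/59
$ mathcell.tell
:: -5497/59
$ mathcell.quotient x='56'
:: -5497/3304
$ mathcell.upend
:: -3304/5497
$ mathcell.quotient x='0'
:: ToolError: division by zero
$ mathcell.tell
:: -3304/5497
$ mathcell.tell
:: -3304/5497
$ mathcell.shrink x='42'
:: -234178/5497
$ mathcell.flip
:: 234178/5497

Answer: acc=-5497/59


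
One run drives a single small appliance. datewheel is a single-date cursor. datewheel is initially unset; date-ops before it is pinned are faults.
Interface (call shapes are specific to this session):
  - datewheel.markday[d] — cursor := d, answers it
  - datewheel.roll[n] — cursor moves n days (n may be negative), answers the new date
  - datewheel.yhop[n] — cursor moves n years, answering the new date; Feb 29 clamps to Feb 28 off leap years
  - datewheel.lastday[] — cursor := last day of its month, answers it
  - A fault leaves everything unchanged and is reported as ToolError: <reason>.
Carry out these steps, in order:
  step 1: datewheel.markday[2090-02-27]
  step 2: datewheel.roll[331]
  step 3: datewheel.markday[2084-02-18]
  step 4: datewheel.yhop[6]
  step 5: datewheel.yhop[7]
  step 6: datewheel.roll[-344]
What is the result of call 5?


I use markday with d=2090-02-27, — result: 2090-02-27.
Calling roll with n=331: 2091-01-24.
Now I run markday with d=2084-02-18, — result: 2084-02-18.
Calling yhop with n=6, — result: 2090-02-18.
Using yhop with n=7: 2097-02-18.
I run roll with n=-344, and see 2096-03-11.

Answer: 2097-02-18


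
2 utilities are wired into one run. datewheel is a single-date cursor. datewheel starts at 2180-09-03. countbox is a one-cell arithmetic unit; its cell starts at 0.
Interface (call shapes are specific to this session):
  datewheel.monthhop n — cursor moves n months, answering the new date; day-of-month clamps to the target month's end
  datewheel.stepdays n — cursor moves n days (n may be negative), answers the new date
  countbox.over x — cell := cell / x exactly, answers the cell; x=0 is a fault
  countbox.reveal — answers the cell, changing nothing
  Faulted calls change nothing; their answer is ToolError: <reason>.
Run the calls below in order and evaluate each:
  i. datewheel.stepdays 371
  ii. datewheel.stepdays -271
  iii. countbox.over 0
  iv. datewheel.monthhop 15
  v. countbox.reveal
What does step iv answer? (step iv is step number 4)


Answer: 2182-03-12

Derivation:
Do: datewheel.stepdays[n=371]
See: 2181-09-09
Do: datewheel.stepdays[n=-271]
See: 2180-12-12
Do: countbox.over[x=0]
See: ToolError: division by zero
Do: datewheel.monthhop[n=15]
See: 2182-03-12
Do: countbox.reveal[]
See: 0


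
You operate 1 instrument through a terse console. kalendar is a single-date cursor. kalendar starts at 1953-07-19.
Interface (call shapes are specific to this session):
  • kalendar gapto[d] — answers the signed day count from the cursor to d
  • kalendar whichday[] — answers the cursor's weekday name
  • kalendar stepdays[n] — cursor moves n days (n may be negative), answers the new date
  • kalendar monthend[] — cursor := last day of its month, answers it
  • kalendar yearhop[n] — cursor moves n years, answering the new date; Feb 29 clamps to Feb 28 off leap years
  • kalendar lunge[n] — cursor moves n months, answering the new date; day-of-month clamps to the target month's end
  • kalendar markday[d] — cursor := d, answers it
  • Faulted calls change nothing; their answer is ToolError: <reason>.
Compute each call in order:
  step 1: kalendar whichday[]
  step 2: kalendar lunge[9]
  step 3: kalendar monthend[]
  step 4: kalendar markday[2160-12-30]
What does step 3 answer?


Answer: 1954-04-30

Derivation:
// 1. kalendar whichday() ~> Sunday
// 2. kalendar lunge(n→9) ~> 1954-04-19
// 3. kalendar monthend() ~> 1954-04-30
// 4. kalendar markday(d→2160-12-30) ~> 2160-12-30


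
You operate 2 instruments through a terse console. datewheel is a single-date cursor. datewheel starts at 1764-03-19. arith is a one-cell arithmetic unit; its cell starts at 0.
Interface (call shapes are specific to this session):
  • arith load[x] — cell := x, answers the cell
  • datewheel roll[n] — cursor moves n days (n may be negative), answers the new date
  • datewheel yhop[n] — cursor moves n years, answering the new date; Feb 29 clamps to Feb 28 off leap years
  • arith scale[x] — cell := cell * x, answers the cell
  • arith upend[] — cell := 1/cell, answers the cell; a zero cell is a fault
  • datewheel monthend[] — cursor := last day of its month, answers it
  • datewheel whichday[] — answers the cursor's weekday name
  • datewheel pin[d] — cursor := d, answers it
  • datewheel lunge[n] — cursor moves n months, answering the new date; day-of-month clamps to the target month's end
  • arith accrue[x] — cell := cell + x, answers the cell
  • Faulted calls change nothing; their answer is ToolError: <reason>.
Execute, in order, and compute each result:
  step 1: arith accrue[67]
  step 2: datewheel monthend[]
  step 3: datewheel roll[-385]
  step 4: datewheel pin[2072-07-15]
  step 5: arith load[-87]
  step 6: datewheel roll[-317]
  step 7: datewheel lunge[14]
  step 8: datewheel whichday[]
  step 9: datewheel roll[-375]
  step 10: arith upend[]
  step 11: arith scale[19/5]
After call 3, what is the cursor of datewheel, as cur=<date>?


Answer: cur=1763-03-12

Derivation:
> arith accrue x→67
= 67
> datewheel monthend
= 1764-03-31
> datewheel roll n→-385
= 1763-03-12
> datewheel pin d→2072-07-15
= 2072-07-15
> arith load x→-87
= -87
> datewheel roll n→-317
= 2071-09-02
> datewheel lunge n→14
= 2072-11-02
> datewheel whichday
= Wednesday
> datewheel roll n→-375
= 2071-10-24
> arith upend
= -1/87
> arith scale x→19/5
= -19/435


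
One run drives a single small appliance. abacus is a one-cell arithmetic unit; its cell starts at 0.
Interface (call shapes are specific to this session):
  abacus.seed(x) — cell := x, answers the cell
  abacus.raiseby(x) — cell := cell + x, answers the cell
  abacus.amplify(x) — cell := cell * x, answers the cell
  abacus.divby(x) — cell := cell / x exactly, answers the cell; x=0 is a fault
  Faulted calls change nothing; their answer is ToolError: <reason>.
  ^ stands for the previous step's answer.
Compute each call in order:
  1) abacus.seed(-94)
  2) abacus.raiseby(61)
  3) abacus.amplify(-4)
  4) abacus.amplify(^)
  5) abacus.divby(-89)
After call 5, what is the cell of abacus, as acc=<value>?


Answer: acc=-17424/89

Derivation:
I run abacus.seed passing x='-94', yielding -94.
Invoking abacus.raiseby passing x='61', which returns -33.
Now I run abacus.amplify passing x='-4', → 132.
Using abacus.amplify passing x='^', → 17424.
Now I run abacus.divby passing x='-89', and see -17424/89.


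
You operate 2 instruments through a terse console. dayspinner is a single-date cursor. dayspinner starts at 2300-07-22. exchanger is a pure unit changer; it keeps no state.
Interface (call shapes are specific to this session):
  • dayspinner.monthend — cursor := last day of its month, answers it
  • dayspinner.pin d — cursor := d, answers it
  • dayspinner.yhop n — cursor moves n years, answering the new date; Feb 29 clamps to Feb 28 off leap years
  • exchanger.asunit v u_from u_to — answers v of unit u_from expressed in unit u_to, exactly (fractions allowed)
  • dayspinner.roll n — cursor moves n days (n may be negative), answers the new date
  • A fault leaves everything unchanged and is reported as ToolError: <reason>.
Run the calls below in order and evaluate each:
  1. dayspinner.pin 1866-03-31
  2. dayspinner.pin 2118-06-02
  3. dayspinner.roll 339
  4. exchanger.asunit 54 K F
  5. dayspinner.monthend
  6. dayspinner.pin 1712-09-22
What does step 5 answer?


[in] dayspinner.pin d=1866-03-31
= 1866-03-31
[in] dayspinner.pin d=2118-06-02
= 2118-06-02
[in] dayspinner.roll n=339
= 2119-05-07
[in] exchanger.asunit v=54 u_from=K u_to=F
= -36247/100
[in] dayspinner.monthend
= 2119-05-31
[in] dayspinner.pin d=1712-09-22
= 1712-09-22

Answer: 2119-05-31
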